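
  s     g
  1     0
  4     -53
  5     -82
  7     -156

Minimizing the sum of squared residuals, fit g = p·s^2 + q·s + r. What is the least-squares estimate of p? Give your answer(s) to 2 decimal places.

p = -2.77

With design matrix A, AᵀA = [[3283, 533, 91]; [533, 91, 17]; [91, 17, 4]] and Aᵀg = [-10542, -1714, -291]ᵀ.
Inverting the 3×3 Gram matrix, [p, q, r]ᵀ = [-83/30, -581/150, 499/75]ᵀ.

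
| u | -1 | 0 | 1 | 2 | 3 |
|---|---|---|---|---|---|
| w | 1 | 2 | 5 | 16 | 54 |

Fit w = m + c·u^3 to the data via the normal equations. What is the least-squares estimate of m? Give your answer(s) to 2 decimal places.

XᵀX·[m, c]ᵀ = Xᵀw reads: 5·m + 35·c = 78;  35·m + 795·c = 1590.
(Σ1 = 5, Σu^3 = 35, Σu^3·u^3 = 795, Σw = 78, Σu^3·w = 1590.)
det = 5·795 − 35² = 2750.
m = (78·795 − 35·1590)/2750 = 636/275; c = (5·1590 − 35·78)/2750 = 522/275.

m = 2.31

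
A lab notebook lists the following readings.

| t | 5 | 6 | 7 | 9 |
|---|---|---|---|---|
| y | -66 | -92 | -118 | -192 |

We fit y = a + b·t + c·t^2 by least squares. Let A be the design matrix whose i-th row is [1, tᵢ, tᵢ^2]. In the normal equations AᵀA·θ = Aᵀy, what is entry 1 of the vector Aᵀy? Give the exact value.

-468

Entry 1 ↔ basis 1, so (Aᵀy)_{1} = Σᵢ yᵢ = (1)·(-66) + (1)·(-92) + (1)·(-118) + (1)·(-192) = -468.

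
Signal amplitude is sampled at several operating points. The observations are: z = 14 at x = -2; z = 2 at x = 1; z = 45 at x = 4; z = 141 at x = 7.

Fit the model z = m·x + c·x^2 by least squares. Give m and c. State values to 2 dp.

m = -0.87, c = 3.01

Forming MᵀM = [[70, 400]; [400, 2674]] and Mᵀz = [1141, 7687]ᵀ gives MᵀM·[m, c]ᵀ = Mᵀz.
Δ = 70·2674 − 400² = 27180.
m = (1141·2674 − 400·7687)/27180 = -3961/4530; c = (70·7687 − 400·1141)/27180 = 2723/906.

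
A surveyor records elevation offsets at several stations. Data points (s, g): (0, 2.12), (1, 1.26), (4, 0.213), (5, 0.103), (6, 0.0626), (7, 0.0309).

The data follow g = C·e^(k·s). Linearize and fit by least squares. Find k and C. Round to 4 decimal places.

k = -0.6041, C = 2.2290

With ln gᵢ as the transformed response and sᵢ as the regressor:
Σs = 23.0000, Σ(s)² = 127.0000, Σln g = -9.0850, Σs·ln g = -58.2848.
Equations: 127.0000·k + 23.0000·ln C = -58.2848;  23.0000·k + 6·ln C = -9.0850.
Δ = 127.0000·6 − (23.0000)² = 233.0000; k = (-58.2848·6 − 23.0000·-9.0850)/233.0000 = -0.60410, ln C = (127.0000·-9.0850 − 23.0000·-58.2848)/233.0000 = 0.80155, so C = exp(0.80155) = 2.22900.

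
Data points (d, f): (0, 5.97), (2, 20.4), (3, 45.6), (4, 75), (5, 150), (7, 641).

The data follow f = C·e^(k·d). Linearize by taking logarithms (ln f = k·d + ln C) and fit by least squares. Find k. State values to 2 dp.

Linearized form: ln f = k·d + ln C. From the 6 transformed points,
Over the data: Σd = 21.0000, Σ(d)² = 103.0000, Σln f = 24.4133, Σd·ln f = 105.0551.
Normal system: [[103.0000, 21.0000]; [21.0000, 6]]·[k, ln C]ᵀ = [105.0551, 24.4133]ᵀ.
Solving (det = 177.0000): k = 0.66469, ln C = 1.74247.

k = 0.66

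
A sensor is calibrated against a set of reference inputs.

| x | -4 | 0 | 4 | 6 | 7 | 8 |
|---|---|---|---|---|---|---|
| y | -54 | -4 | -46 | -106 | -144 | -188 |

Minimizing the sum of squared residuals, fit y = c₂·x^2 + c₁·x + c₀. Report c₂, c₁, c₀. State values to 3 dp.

c₂ = -3.000, c₁ = 0.869, c₀ = -2.882

Sums needed: Σx^2·x^2 = 8305, Σx^2·x = 1071, Σx^2 = 181, Σx·x = 181, Σx = 21, Σ1 = 6.
For Mᵀy: Σx^2·y = -24504, Σx·y = -3116, Σy = -542.
Row-reducing yields c₂ = -51481/17162, c₁ = 74533/85810, c₀ = -123659/42905.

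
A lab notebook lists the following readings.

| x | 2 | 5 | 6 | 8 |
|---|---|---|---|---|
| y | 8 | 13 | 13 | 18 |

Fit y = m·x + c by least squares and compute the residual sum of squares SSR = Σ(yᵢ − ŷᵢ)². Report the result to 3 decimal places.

SSR = 2.000

Forming MᵀM = [[129, 21]; [21, 4]] and Mᵀy = [303, 52]ᵀ gives MᵀM·[m, c]ᵀ = Mᵀy.
Δ = 129·4 − 21² = 75.
m = (303·4 − 21·52)/75 = 8/5; c = (129·52 − 21·303)/75 = 23/5.
Residuals: 1/5, 2/5, -6/5, 3/5; SSR = 2.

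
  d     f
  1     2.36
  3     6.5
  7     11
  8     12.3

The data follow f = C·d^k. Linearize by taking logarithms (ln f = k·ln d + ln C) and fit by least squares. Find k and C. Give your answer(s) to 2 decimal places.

Taking logs, ln f = k·ln d + ln C, so regress ln f on ln d.
XᵀX = [[9.3176, 5.1240]; [5.1240, 4]], rhs = [11.9410, 7.6380]ᵀ  (here Σln d = 5.1240, Σ(ln d)² = 9.3176, Σln f = 7.6380, Σln d·ln f = 11.9410).
Solving (det = 11.0154): k = 0.78323, ln C = 0.90618, so C = exp(0.90618) = 2.47486.

k = 0.78, C = 2.47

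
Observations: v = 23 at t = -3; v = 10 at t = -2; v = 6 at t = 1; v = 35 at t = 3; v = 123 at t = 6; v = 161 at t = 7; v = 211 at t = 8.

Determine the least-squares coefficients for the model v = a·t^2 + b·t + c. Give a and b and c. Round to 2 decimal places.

a = 3.02, b = 1.92, c = 1.62

XᵀX·[a, b, c]ᵀ = Xᵀv reads: 7972·a + 1064·b + 172·c = 26389;  1064·a + 172·b + 20·c = 3575;  172·a + 20·b + 7·c = 569.
(Σt^2·t^2 = 7972, Σt^2·t = 1064, Σt^2 = 172, Σt·t = 172, Σt = 20, Σ1 = 7, Σt^2·v = 26389, Σt·v = 3575, Σv = 569.)
Row-reducing yields a = 180265/59724, b = 114965/59724, c = 24217/14931.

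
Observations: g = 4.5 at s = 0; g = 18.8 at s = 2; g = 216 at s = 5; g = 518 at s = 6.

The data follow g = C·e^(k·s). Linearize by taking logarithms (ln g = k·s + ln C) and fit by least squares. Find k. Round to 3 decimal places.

k = 0.793

Taking logs, ln g = k·s + ln C, so regress ln g on s.
XᵀX = [[65.0000, 13.0000]; [13.0000, 4]], rhs = [70.2440, 16.0632]ᵀ  (here Σs = 13.0000, Σ(s)² = 65.0000, Σln g = 16.0632, Σs·ln g = 70.2440).
Δ = 65.0000·4 − (13.0000)² = 91.0000; k = (70.2440·4 − 13.0000·16.0632)/91.0000 = 0.79291, ln C = (65.0000·16.0632 − 13.0000·70.2440)/91.0000 = 1.43885.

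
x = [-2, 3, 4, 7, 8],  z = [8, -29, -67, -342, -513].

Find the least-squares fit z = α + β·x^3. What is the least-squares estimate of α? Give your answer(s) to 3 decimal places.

Sums needed: Σ1 = 5, Σx^3 = 938, Σx^3·x^3 = 384682.
For Mᵀz: Σz = -943, Σx^3·z = -385097.
MᵀM·[α, β]ᵀ = Mᵀz becomes [[5, 938]; [938, 384682]]·[α, β]ᵀ = [-943, -385097]ᵀ.
Δ = 5·384682 − 938² = 1043566.
α = ((-943)·384682 − 938·(-385097))/1043566 = -767070/521783; β = (5·(-385097) − 938·(-943))/1043566 = -1040951/1043566.

α = -1.470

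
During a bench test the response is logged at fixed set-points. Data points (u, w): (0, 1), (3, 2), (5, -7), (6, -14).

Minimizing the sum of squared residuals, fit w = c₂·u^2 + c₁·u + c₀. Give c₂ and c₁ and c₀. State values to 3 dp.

c₂ = -0.939, c₁ = 3.121, c₀ = 1.015

With design matrix X, XᵀX = [[2002, 368, 70]; [368, 70, 14]; [70, 14, 4]] and Xᵀw = [-661, -113, -18]ᵀ.
Solving the 3×3 system (Gaussian elimination) gives c₂ = -31/33, c₁ = 103/33, c₀ = 67/66.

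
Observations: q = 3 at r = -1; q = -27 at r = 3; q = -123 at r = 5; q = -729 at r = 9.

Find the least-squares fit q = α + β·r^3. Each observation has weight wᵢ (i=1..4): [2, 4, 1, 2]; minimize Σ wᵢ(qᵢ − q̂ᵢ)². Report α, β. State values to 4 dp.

α = 0.8827, β = -1.0012

The normal system AᵀWA·[α, β]ᵀ = AᵀWq is [[9, 1689]; [1689, 1081425]]·[α, β]ᵀ = [-1683, -1081179]ᵀ.
Determinant 9·1081425 − 1689² = 6880104.
α = ((-1683)·1081425 − 1689·(-1081179))/6880104 = 7668/8687; β = (9·(-1081179) − 1689·(-1683))/6880104 = -8697/8687.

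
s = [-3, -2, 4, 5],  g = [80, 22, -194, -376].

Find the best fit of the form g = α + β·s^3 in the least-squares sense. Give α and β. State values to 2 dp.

α = -1.56, β = -3.00

Forming AᵀA = [[4, 154]; [154, 20514]] and Aᵀg = [-468, -61752]ᵀ gives AᵀA·[α, β]ᵀ = Aᵀg.
det = 4·20514 − 154² = 58340.
α = ((-468)·20514 − 154·(-61752))/58340 = -22686/14585; β = (4·(-61752) − 154·(-468))/58340 = -43734/14585.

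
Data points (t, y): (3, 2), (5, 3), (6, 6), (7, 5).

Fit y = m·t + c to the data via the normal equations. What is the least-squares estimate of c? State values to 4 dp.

Normal-equation sums: Σt·t = 119, Σt = 21, Σ1 = 4.
Moment sums: Σt·y = 92, Σy = 16.
XᵀX·[m, c]ᵀ = Xᵀy becomes [[119, 21]; [21, 4]]·[m, c]ᵀ = [92, 16]ᵀ.
Eliminating c: 4·(row 1) − 21·(row 2) gives 35·m = 4·92 − 21·16 = 32, so m = 32/35.
Then c = (16 − 21·(32/35))/4 = -4/5.

c = -0.8000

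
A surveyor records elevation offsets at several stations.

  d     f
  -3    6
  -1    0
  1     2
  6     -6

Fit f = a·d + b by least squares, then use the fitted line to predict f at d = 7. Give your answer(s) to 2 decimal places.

f̂ = -6.97

Setting ∂/∂a … = 0 gives: 47·a + 3·b = -52;  3·a + 4·b = 2.
det = 47·4 − 3² = 179.
a = ((-52)·4 − 3·2)/179 = -214/179; b = (47·2 − 3·(-52))/179 = 250/179.
At d = 7: f̂ = (-214/179)·(7) + (250/179)·(1) = -1248/179.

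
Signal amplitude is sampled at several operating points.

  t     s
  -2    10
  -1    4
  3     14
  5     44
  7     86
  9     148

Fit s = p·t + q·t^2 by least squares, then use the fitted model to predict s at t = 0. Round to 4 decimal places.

ŝ = 0.0000

Normal-equation sums: Σt·t = 169, Σt·t^2 = 1215, Σt^2·t^2 = 9685.
Right-hand side: Σt·s = 2172, Σt^2·s = 17472.
det = 169·9685 − 1215² = 160540.
p = (2172·9685 − 1215·17472)/160540 = -9633/8027; q = (169·17472 − 1215·2172)/160540 = 78447/40135.
At t = 0: ŝ = (-9633/8027)·(0) + (78447/40135)·(0) = 0.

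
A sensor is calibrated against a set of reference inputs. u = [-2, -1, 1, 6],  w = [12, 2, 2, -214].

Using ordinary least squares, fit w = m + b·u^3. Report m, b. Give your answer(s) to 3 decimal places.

m = 2.671, b = -1.003

The normal system XᵀX·[m, b]ᵀ = Xᵀw is [[4, 208]; [208, 46722]]·[m, b]ᵀ = [-198, -46320]ᵀ.
Eliminating b: 46722·(row 1) − 208·(row 2) gives 143624·m = 46722·(-198) − 208·(-46320) = 383604, so m = 7377/2762.
Then b = ((-46320) − 208·(7377/2762))/46722 = -18012/17953.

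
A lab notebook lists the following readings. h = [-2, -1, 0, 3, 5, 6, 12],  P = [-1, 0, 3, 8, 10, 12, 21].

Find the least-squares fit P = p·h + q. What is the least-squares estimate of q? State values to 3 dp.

q = 2.397

Entries of MᵀM: Σh·h = 219, Σh = 23, Σ1 = 7.
For MᵀP: Σh·P = 400, ΣP = 53.
Normal equations: [[219, 23]; [23, 7]]·[p, q]ᵀ = [400, 53]ᵀ.
Determinant 219·7 − 23² = 1004.
p = (400·7 − 23·53)/1004 = 1581/1004; q = (219·53 − 23·400)/1004 = 2407/1004.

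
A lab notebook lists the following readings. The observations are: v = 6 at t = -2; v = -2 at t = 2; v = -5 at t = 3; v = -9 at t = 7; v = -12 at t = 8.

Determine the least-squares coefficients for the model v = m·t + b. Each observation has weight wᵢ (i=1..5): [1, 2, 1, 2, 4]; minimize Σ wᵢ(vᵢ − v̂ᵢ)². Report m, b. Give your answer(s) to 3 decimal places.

Compute the Gram sums: Σwᵢ·t·t = 375, Σwᵢ·t = 51, Σwᵢ·1 = 10.
And Σwᵢ·t·v = -545, Σwᵢ·v = -69.
Normal equations: [[375, 51]; [51, 10]]·[m, b]ᵀ = [-545, -69]ᵀ.
det = 375·10 − 51² = 1149.
m = ((-545)·10 − 51·(-69))/1149 = -1931/1149; b = (375·(-69) − 51·(-545))/1149 = 640/383.

m = -1.681, b = 1.671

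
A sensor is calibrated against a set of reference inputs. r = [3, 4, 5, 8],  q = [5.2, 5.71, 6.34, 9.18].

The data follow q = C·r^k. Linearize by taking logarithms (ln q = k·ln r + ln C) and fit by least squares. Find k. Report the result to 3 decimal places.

Let Y = ln q. Fitting Y = k·ln r + ln C by least squares:
Σln r = 6.1738, Σ(ln r)² = 10.0431, Σln q = 7.4548, Σln r·ln q = 11.8091.
Equations: 10.0431·k + 6.1738·ln C = 11.8091;  6.1738·k + 4·ln C = 7.4548.
Solving (det = 2.0569): k = 0.58928, ln C = 0.95417.

k = 0.589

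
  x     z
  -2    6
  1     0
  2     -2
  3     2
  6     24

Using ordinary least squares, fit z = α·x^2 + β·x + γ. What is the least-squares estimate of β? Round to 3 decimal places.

Compute the Gram sums: Σx^2·x^2 = 1410, Σx^2·x = 244, Σx^2 = 54, Σx·x = 54, Σx = 10, Σ1 = 5.
For Aᵀz: Σx^2·z = 898, Σx·z = 134, Σz = 30.
Row-reducing yields α = 695/707, β = -21101/12019, γ = -1898/1717.

β = -1.756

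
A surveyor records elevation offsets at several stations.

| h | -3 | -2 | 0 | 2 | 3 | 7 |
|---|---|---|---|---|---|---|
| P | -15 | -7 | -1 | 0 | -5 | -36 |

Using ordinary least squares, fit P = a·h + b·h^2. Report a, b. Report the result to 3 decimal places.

a = 1.775, b = -0.995

From the data, Σh·h = 75, Σh·h^2 = 343, Σh^2·h^2 = 2595.
For AᵀP: Σh·P = -208, Σh^2·P = -1972.
Eliminating b: 2595·(row 1) − 343·(row 2) gives 76976·a = 2595·(-208) − 343·(-1972) = 136636, so a = 34159/19244.
Then b = ((-1972) − 343·(34159/19244))/2595 = -19139/19244.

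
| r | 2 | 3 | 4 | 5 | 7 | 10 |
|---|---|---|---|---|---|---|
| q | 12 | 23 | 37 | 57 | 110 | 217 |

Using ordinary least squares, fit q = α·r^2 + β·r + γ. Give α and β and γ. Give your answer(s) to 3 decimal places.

The normal system MᵀM·[α, β, γ]ᵀ = Mᵀq is [[13379, 1567, 203]; [1567, 203, 31]; [203, 31, 6]]·[α, β, γ]ᵀ = [29362, 3466, 456]ᵀ.
Row-reducing yields α = 4064/1947, β = 1292/1947, γ = 1266/649.

α = 2.087, β = 0.664, γ = 1.951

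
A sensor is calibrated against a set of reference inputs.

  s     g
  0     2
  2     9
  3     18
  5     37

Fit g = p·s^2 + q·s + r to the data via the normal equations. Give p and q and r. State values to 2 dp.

Compute the Gram sums: Σs^2·s^2 = 722, Σs^2·s = 160, Σs^2 = 38, Σs·s = 38, Σs = 10, Σ1 = 4.
For Xᵀg: Σs^2·g = 1123, Σs·g = 257, Σg = 66.
Normal equations: [[722, 160, 38]; [160, 38, 10]; [38, 10, 4]]·[p, q, r]ᵀ = [1123, 257, 66]ᵀ.
Row-reducing yields p = 1, q = 27/13, r = 47/26.

p = 1.00, q = 2.08, r = 1.81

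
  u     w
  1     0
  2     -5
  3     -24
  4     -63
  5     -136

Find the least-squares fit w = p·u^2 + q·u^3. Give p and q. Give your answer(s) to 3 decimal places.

p = 1.667, q = -1.418

Compute the Gram sums: Σu^2·u^2 = 979, Σu^2·u^3 = 4425, Σu^3·u^3 = 20515.
Right-hand side: Σu^2·w = -4644, Σu^3·w = -21720.
MᵀM·[p, q]ᵀ = Mᵀw becomes [[979, 4425]; [4425, 20515]]·[p, q]ᵀ = [-4644, -21720]ᵀ.
Determinant 979·20515 − 4425² = 503560.
p = ((-4644)·20515 − 4425·(-21720))/503560 = 41967/25178; q = (979·(-21720) − 4425·(-4644))/503560 = -35709/25178.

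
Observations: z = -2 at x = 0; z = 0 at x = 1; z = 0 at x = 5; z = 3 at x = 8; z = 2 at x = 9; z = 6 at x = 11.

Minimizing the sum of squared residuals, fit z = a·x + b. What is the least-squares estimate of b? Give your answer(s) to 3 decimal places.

b = -1.752

From the data, Σx·x = 292, Σx = 34, Σ1 = 6.
And Σx·z = 108, Σz = 9.
AᵀA·[a, b]ᵀ = Aᵀz becomes [[292, 34]; [34, 6]]·[a, b]ᵀ = [108, 9]ᵀ.
Eliminating b: 6·(row 1) − 34·(row 2) gives 596·a = 6·108 − 34·9 = 342, so a = 171/298.
Then b = (9 − 34·(171/298))/6 = -261/149.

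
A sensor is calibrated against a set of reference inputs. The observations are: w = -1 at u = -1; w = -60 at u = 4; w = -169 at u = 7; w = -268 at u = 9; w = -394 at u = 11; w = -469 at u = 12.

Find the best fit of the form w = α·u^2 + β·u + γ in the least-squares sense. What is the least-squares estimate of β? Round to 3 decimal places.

β = -2.714

The normal system XᵀX·[α, β, γ]ᵀ = Xᵀw is [[44596, 4194, 412]; [4194, 412, 42]; [412, 42, 6]]·[α, β, γ]ᵀ = [-146160, -13796, -1361]ᵀ.
Row-reducing yields α = -940141/311894, β = -423266/155947, γ = -265883/311894.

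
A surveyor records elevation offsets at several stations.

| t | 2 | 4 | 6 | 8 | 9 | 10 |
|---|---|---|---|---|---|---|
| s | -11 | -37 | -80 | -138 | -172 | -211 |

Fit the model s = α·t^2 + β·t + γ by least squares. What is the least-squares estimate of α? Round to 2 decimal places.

Normal-equation sums: Σt^2·t^2 = 22225, Σt^2·t = 2529, Σt^2 = 301, Σt·t = 301, Σt = 39, Σ1 = 6.
For Mᵀs: Σt^2·s = -47380, Σt·s = -5412, Σs = -649.
Row-reducing yields α = -12455/6404, β = -53967/32020, γ = 5709/16010.

α = -1.94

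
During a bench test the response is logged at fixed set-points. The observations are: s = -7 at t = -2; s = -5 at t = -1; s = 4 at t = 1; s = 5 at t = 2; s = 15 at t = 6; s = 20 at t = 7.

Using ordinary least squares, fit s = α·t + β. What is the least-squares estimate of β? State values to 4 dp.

The normal equations are: 95·α + 13·β = 263;  13·α + 6·β = 32.
Δ = 95·6 − 13² = 401.
α = (263·6 − 13·32)/401 = 1162/401; β = (95·32 − 13·263)/401 = -379/401.

β = -0.9451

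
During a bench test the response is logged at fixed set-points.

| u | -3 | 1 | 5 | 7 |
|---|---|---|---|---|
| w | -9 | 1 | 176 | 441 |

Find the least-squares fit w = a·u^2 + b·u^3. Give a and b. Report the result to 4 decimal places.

a = 2.0229, b = 0.9975

Setting ∂/∂a … = 0 gives: 3108·a + 19690·b = 25929;  19690·a + 134004·b = 173507.
(Σu^2·u^2 = 3108, Σu^2·u^3 = 19690, Σu^3·u^3 = 134004, Σu^2·w = 25929, Σu^3·w = 173507.)
det = 3108·134004 − 19690² = 28788332.
a = (25929·134004 − 19690·173507)/28788332 = 29118443/14394166; b = (3108·173507 − 19690·25929)/28788332 = 14358873/14394166.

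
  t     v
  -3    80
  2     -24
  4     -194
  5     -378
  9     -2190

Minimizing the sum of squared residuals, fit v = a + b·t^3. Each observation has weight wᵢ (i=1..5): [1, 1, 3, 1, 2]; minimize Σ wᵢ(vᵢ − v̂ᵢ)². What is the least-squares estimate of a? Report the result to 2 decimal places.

From the data, Σwᵢ·1 = 8, Σwᵢ·t^3 = 1756, Σwᵢ·t^3·t^3 = 1091588.
And Σwᵢ·v = -5284, Σwᵢ·t^3·v = -3279870.
Δ = 8·1091588 − 1756² = 5649168.
a = ((-5284)·1091588 − 1756·(-3279870))/5649168 = -1062409/706146; b = (8·(-3279870) − 1756·(-5284))/5649168 = -1060016/353073.

a = -1.50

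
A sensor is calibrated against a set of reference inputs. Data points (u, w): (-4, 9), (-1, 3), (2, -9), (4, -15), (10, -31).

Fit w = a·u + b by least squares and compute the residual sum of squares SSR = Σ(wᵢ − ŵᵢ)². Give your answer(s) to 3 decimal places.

SSR = 7.681

Normal-equation sums: Σu·u = 137, Σu = 11, Σ1 = 5.
For Mᵀw: Σu·w = -427, Σw = -43.
Normal equations: [[137, 11]; [11, 5]]·[a, b]ᵀ = [-427, -43]ᵀ.
Δ = 137·5 − 11² = 564.
a = ((-427)·5 − 11·(-43))/564 = -277/94; b = (137·(-43) − 11·(-427))/564 = -199/94.
Residuals: -63/94, 102/47, -93/94, -103/94, 55/94; SSR = 361/47.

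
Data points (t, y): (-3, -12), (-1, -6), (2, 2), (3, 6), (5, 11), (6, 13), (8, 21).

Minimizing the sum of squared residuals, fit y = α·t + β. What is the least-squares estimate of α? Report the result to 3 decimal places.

Normal-equation sums: Σt·t = 148, Σt = 20, Σ1 = 7.
And Σt·y = 365, Σy = 35.
Normal equations: [[148, 20]; [20, 7]]·[α, β]ᵀ = [365, 35]ᵀ.
det = 148·7 − 20² = 636.
α = (365·7 − 20·35)/636 = 35/12; β = (148·35 − 20·365)/636 = -10/3.

α = 2.917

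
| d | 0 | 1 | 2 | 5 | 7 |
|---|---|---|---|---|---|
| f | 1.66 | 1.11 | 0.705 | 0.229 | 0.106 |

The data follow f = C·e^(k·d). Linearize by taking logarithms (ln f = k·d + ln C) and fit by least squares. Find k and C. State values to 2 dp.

Let Y = ln f. Fitting Y = k·d + ln C by least squares:
XᵀX = [[79.0000, 15.0000]; [15.0000, 5]], rhs = [-23.6751, -3.4567]ᵀ  (here Σd = 15.0000, Σ(d)² = 79.0000, Σln f = -3.4567, Σd·ln f = -23.6751).
Slope k = (n·Σd·ln f − Σd·Σln f)/(n·Σ(d)² − (Σd)²) = (5·-23.6751 − 15.0000·-3.4567)/170.0000 = -0.39132; ln C = (Σln f − k·Σd)/n = 0.48262, so C = exp(0.48262) = 1.62031.

k = -0.39, C = 1.62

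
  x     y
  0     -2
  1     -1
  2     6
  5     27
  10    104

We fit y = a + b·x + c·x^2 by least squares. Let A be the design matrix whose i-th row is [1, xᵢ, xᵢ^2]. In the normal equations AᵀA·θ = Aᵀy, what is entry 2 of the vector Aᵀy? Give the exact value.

1186

Entry 2 ↔ basis x, so (Aᵀy)_{2} = Σᵢ (x)·yᵢ = (0)·(-2) + (1)·(-1) + (2)·(6) + (5)·(27) + (10)·(104) = 1186.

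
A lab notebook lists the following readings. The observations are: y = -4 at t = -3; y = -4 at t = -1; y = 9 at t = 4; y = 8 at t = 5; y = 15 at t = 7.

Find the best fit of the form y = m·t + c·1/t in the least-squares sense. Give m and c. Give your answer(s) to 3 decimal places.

The normal system AᵀA·[m, c]ᵀ = Aᵀy is [[100, 5]; [5, 217681/176400]]·[m, c]ᵀ = [197, 4757/420]ᵀ.
Eliminating c: (217681/176400)·(row 1) − 5·(row 2) gives (173581/1764)·m = (217681/176400)·197 − 5·(4757/420) = 32893457/176400, so m = 32893457/17358100.
Then c = ((4757/420) − 5·(32893457/17358100))/(217681/176400) = 260400/173581.

m = 1.895, c = 1.500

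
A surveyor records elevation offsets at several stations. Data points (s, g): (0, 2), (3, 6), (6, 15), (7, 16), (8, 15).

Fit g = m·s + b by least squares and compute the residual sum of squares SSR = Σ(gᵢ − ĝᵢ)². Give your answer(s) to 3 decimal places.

The normal equations are: 158·m + 24·b = 340;  24·m + 5·b = 54.
(Σs·s = 158, Σs = 24, Σ1 = 5, Σs·g = 340, Σg = 54.)
Eliminating b: 5·(row 1) − 24·(row 2) gives 214·m = 5·340 − 24·54 = 404, so m = 202/107.
Then b = (54 − 24·(202/107))/5 = 186/107.
Residuals: 28/107, -150/107, 207/107, 112/107, -197/107; SSR = 1098/107.

SSR = 10.262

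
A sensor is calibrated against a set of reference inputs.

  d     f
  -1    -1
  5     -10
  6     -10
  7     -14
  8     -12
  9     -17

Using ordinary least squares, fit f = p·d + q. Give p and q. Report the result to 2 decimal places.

p = -1.47, q = -2.32

Sums needed: Σd·d = 256, Σd = 34, Σ1 = 6.
And Σd·f = -456, Σf = -64.
So MᵀM·[p, q]ᵀ = Mᵀf: [[256, 34]; [34, 6]]·[p, q]ᵀ = [-456, -64]ᵀ.
Eliminating q: 6·(row 1) − 34·(row 2) gives 380·p = 6·(-456) − 34·(-64) = -560, so p = -28/19.
Then q = ((-64) − 34·(-28/19))/6 = -44/19.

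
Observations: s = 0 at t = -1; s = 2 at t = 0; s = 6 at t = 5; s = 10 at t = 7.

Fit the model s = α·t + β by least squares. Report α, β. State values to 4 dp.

From the data, Σt·t = 75, Σt = 11, Σ1 = 4.
Right-hand side: Σt·s = 100, Σs = 18.
AᵀA·[α, β]ᵀ = Aᵀs becomes [[75, 11]; [11, 4]]·[α, β]ᵀ = [100, 18]ᵀ.
Δ = 75·4 − 11² = 179.
α = (100·4 − 11·18)/179 = 202/179; β = (75·18 − 11·100)/179 = 250/179.

α = 1.1285, β = 1.3966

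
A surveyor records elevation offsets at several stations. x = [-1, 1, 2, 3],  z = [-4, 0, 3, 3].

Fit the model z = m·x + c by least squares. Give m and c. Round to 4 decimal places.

m = 1.8857, c = -1.8571

Forming AᵀA = [[15, 5]; [5, 4]] and Aᵀz = [19, 2]ᵀ gives AᵀA·[m, c]ᵀ = Aᵀz.
Determinant 15·4 − 5² = 35.
m = (19·4 − 5·2)/35 = 66/35; c = (15·2 − 5·19)/35 = -13/7.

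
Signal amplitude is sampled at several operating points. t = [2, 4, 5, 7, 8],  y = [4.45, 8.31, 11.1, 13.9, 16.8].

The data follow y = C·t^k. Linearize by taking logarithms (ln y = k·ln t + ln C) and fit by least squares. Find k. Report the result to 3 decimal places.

Taking logs, ln y = k·ln t + ln C, so regress ln y on ln t.
AᵀA = [[13.1032, 7.7142]; [7.7142, 5]], rhs = [18.8324, 11.4706]ᵀ  (here Σln t = 7.7142, Σ(ln t)² = 13.1032, Σln y = 11.4706, Σln t·ln y = 18.8324).
Slope k = (n·Σln t·ln y − Σln t·Σln y)/(n·Σ(ln t)² − (Σln t)²) = (5·18.8324 − 7.7142·11.4706)/6.0066 = 0.94481; ln C = (Σln y − k·Σln t)/n = 0.83641.

k = 0.945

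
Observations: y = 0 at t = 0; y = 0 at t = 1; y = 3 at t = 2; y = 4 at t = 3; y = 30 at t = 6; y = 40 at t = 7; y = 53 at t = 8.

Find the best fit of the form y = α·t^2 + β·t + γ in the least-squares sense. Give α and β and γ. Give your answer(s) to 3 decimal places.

α = 0.947, β = -0.890, γ = -0.048

Normal-equation sums: Σt^2·t^2 = 7891, Σt^2·t = 1107, Σt^2 = 163, Σt·t = 163, Σt = 27, Σ1 = 7.
Right-hand side: Σt^2·y = 6480, Σt·y = 902, Σy = 130.
So MᵀM·[α, β, γ]ᵀ = Mᵀy: [[7891, 1107, 163]; [1107, 163, 27]; [163, 27, 7]]·[α, β, γ]ᵀ = [6480, 902, 130]ᵀ.
Row-reducing yields α = 10183/10752, β = -3191/3584, γ = -257/5376.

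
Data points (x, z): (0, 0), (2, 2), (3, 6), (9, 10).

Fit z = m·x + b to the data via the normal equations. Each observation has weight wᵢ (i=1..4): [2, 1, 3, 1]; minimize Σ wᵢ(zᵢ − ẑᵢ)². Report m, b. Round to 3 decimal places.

m = 1.135, b = 1.042

Entries of MᵀWM: Σwᵢ·x·x = 112, Σwᵢ·x = 20, Σwᵢ·1 = 7.
For MᵀWz: Σwᵢ·x·z = 148, Σwᵢ·z = 30.
So MᵀWM·[m, b]ᵀ = MᵀWz: [[112, 20]; [20, 7]]·[m, b]ᵀ = [148, 30]ᵀ.
Δ = 112·7 − 20² = 384.
m = (148·7 − 20·30)/384 = 109/96; b = (112·30 − 20·148)/384 = 25/24.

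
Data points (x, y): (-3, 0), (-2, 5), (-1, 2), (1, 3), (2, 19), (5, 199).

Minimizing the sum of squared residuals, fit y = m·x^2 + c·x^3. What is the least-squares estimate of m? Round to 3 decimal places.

Sums needed: Σx^2·x^2 = 740, Σx^2·x^3 = 2882, Σx^3·x^3 = 16484.
Right-hand side: Σx^2·y = 5076, Σx^3·y = 24988.
Normal equations: [[740, 2882]; [2882, 16484]]·[m, c]ᵀ = [5076, 24988]ᵀ.
Eliminating c: 16484·(row 1) − 2882·(row 2) gives 3892236·m = 16484·5076 − 2882·24988 = 11657368, so m = 2914342/973059.
Then c = (24988 − 2882·(2914342/973059))/16484 = 965522/973059.

m = 2.995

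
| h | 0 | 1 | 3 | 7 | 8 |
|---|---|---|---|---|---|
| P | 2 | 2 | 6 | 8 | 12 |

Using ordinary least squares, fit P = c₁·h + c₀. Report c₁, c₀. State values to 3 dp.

c₁ = 1.142, c₀ = 1.661

Forming AᵀA = [[123, 19]; [19, 5]] and AᵀP = [172, 30]ᵀ gives AᵀA·[c₁, c₀]ᵀ = AᵀP.
Eliminating c₀: 5·(row 1) − 19·(row 2) gives 254·c₁ = 5·172 − 19·30 = 290, so c₁ = 145/127.
Then c₀ = (30 − 19·(145/127))/5 = 211/127.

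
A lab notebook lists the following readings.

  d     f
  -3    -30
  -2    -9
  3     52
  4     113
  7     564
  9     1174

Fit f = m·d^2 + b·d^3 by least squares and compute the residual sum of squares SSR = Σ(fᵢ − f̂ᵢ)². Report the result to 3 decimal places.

SSR = 6.058

The normal equations are: 9396·m + 76848·b = 124700;  76848·m + 654708·b = 1058816.
det = 9396·654708 − 76848² = 246021264.
m = (124700·654708 − 76848·1058816)/246021264 = 5712409/5125443; b = (9396·1058816 − 76848·124700)/246021264 = 7618532/5125443.
Residuals: 175131/1708481, -2676789/1708481, 3136997/1708481, 63489/1708481, -771555/1708481, 218375/1708481; SSR = 10350502/1708481.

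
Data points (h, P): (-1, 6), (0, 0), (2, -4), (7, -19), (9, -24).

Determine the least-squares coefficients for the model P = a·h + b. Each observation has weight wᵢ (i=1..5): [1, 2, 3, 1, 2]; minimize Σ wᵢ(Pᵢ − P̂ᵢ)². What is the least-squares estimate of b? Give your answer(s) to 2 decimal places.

b = 1.34

Entries of AᵀWA: Σwᵢ·h·h = 224, Σwᵢ·h = 30, Σwᵢ·1 = 9.
Right-hand side: Σwᵢ·h·P = -595, Σwᵢ·P = -73.
So AᵀWA·[a, b]ᵀ = AᵀWP: [[224, 30]; [30, 9]]·[a, b]ᵀ = [-595, -73]ᵀ.
det = 224·9 − 30² = 1116.
a = ((-595)·9 − 30·(-73))/1116 = -1055/372; b = (224·(-73) − 30·(-595))/1116 = 749/558.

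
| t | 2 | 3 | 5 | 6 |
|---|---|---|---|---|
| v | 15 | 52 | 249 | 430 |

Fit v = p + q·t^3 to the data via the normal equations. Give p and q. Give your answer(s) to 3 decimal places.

p = -1.314, q = 1.998

With design matrix A, AᵀA = [[4, 376]; [376, 63074]] and Aᵀv = [746, 125529]ᵀ.
Δ = 4·63074 − 376² = 110920.
p = (746·63074 − 376·125529)/110920 = -155/118; q = (4·125529 − 376·746)/110920 = 11081/5546.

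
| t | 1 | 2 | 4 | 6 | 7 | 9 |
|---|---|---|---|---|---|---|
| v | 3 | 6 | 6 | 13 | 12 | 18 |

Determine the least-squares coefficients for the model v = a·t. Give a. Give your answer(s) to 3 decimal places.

a = 1.941

Forming AᵀA = [[187]] and Aᵀv = [363]ᵀ gives AᵀA·[a]ᵀ = Aᵀv.
Hence a = 363 / 187 ≈ 1.94118.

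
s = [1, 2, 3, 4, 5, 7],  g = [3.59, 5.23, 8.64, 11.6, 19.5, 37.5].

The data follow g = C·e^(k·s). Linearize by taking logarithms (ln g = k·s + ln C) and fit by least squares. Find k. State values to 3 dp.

Taking logs, ln g = k·s + ln C, so regress ln g on s.
Σs = 22.0000, Σ(s)² = 104.0000, Σln g = 14.1347, Σs·ln g = 61.0827.
Equations: 104.0000·k + 22.0000·ln C = 61.0827;  22.0000·k + 6·ln C = 14.1347.
Δ = 104.0000·6 − (22.0000)² = 140.0000; k = (61.0827·6 − 22.0000·14.1347)/140.0000 = 0.39666, ln C = (104.0000·14.1347 − 22.0000·61.0827)/140.0000 = 0.90138.

k = 0.397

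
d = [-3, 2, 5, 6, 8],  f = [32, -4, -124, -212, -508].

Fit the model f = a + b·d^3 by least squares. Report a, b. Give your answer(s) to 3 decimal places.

The normal system XᵀX·[a, b]ᵀ = Xᵀf is [[5, 834]; [834, 325218]]·[a, b]ᵀ = [-816, -322284]ᵀ.
Eliminating b: 325218·(row 1) − 834·(row 2) gives 930534·a = 325218·(-816) − 834·(-322284) = 3406968, so a = 567828/155089.
Then b = ((-322284) − 834·(567828/155089))/325218 = -155146/155089.

a = 3.661, b = -1.000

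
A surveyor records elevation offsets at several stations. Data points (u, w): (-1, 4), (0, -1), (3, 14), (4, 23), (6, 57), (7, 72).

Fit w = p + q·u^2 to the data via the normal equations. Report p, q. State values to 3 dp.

p = 0.610, q = 1.490

Normal-equation sums: Σ1 = 6, Σu^2 = 111, Σu^2·u^2 = 4035.
For Xᵀw: Σw = 169, Σu^2·w = 6078.
XᵀX·[p, q]ᵀ = Xᵀw becomes [[6, 111]; [111, 4035]]·[p, q]ᵀ = [169, 6078]ᵀ.
Determinant 6·4035 − 111² = 11889.
p = (169·4035 − 111·6078)/11889 = 2419/3963; q = (6·6078 − 111·169)/11889 = 5903/3963.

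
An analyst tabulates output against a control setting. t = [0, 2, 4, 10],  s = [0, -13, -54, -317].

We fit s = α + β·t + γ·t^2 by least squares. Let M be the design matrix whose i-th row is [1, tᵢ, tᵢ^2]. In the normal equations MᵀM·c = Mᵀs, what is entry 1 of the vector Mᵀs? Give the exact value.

-384

Entry 1 ↔ basis 1, so (Mᵀs)_{1} = Σᵢ sᵢ = (1)·(0) + (1)·(-13) + (1)·(-54) + (1)·(-317) = -384.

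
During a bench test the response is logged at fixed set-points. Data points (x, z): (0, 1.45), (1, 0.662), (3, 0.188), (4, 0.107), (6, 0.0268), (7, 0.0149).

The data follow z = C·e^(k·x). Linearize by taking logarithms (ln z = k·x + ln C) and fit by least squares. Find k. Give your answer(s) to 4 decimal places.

Let Y = ln z. Fitting Y = k·x + ln C by least squares:
AᵀA = [[111.0000, 21.0000]; [21.0000, 6]], rhs = [-65.5270, -11.7729]ᵀ  (here Σx = 21.0000, Σ(x)² = 111.0000, Σln z = -11.7729, Σx·ln z = -65.5270).
Δ = 111.0000·6 − (21.0000)² = 225.0000; k = (-65.5270·6 − 21.0000·-11.7729)/225.0000 = -0.64858, ln C = (111.0000·-11.7729 − 21.0000·-65.5270)/225.0000 = 0.30788.

k = -0.6486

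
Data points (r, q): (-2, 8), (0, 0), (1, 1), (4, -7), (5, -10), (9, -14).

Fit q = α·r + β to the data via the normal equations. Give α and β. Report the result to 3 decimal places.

α = -1.987, β = 1.964

Compute the Gram sums: Σr·r = 127, Σr = 17, Σ1 = 6.
For Mᵀq: Σr·q = -219, Σq = -22.
MᵀM·[α, β]ᵀ = Mᵀq becomes [[127, 17]; [17, 6]]·[α, β]ᵀ = [-219, -22]ᵀ.
Eliminating β: 6·(row 1) − 17·(row 2) gives 473·α = 6·(-219) − 17·(-22) = -940, so α = -940/473.
Then β = ((-22) − 17·(-940/473))/6 = 929/473.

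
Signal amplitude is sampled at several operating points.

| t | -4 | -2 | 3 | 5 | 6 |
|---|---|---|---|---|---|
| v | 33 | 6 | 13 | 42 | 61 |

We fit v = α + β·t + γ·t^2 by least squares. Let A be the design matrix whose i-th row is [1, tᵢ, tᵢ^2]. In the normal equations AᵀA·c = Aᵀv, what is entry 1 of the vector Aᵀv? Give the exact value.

155

Entry 1 ↔ basis 1, so (Aᵀv)_{1} = Σᵢ vᵢ = (1)·(33) + (1)·(6) + (1)·(13) + (1)·(42) + (1)·(61) = 155.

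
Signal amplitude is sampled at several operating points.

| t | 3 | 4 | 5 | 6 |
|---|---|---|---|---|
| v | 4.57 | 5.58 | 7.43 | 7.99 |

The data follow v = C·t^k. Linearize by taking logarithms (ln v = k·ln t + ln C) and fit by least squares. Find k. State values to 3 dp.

With ln vᵢ as the transformed response and ln tᵢ as the regressor:
AᵀA = [[8.9295, 5.8861]; [5.8861, 4]], rhs = [11.0040, 7.3224]ᵀ  (here Σln t = 5.8861, Σ(ln t)² = 8.9295, Σln v = 7.3224, Σln t·ln v = 11.0040).
Solving (det = 1.0716): k = 0.85449, ln C = 0.57321.

k = 0.854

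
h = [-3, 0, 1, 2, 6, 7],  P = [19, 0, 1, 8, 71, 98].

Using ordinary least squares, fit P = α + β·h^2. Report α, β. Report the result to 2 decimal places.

α = -0.08, β = 1.99

With design matrix A, AᵀA = [[6, 99]; [99, 3795]] and AᵀP = [197, 7562]ᵀ.
Determinant 6·3795 − 99² = 12969.
α = (197·3795 − 99·7562)/12969 = -31/393; β = (6·7562 − 99·197)/12969 = 8623/4323.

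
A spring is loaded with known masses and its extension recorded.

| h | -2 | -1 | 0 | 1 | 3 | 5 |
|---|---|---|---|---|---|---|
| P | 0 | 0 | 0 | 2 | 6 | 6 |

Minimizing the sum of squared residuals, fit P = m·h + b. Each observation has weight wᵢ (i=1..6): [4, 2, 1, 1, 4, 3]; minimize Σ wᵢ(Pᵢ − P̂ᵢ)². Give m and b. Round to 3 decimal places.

m = 1.026, b = 1.702

Sums needed: Σwᵢ·h·h = 130, Σwᵢ·h = 18, Σwᵢ·1 = 15.
Moment sums: Σwᵢ·h·P = 164, Σwᵢ·P = 44.
det = 130·15 − 18² = 1626.
m = (164·15 − 18·44)/1626 = 278/271; b = (130·44 − 18·164)/1626 = 1384/813.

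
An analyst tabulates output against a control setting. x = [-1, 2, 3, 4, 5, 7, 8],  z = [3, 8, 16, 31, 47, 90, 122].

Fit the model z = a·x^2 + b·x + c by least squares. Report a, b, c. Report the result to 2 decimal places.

From the data, Σx^2·x^2 = 7476, Σx^2·x = 1078, Σx^2 = 168, Σx·x = 168, Σx = 28, Σ1 = 7.
And Σx^2·z = 14068, Σx·z = 2026, Σz = 317.
So MᵀM·[a, b, c]ᵀ = Mᵀz: [[7476, 1078, 168]; [1078, 168, 28]; [168, 28, 7]]·[a, b, c]ᵀ = [14068, 2026, 317]ᵀ.
Row-reducing yields a = 1929/1001, b = -436/1001, c = 779/1001.

a = 1.93, b = -0.44, c = 0.78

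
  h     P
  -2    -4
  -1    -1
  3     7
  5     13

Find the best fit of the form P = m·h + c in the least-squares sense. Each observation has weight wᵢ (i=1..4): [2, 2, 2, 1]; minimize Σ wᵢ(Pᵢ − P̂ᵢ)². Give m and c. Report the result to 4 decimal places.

Setting ∂/∂m … = 0 gives: 53·m + 5·c = 125;  5·m + 7·c = 17.
(Σwᵢ·h·h = 53, Σwᵢ·h = 5, Σwᵢ·1 = 7, Σwᵢ·h·P = 125, Σwᵢ·P = 17.)
det = 53·7 − 5² = 346.
m = (125·7 − 5·17)/346 = 395/173; c = (53·17 − 5·125)/346 = 138/173.

m = 2.2832, c = 0.7977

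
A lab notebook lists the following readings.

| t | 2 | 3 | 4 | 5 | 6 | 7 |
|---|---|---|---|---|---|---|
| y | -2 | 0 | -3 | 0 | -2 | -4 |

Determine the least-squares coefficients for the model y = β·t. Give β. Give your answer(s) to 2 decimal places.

β = -0.40

Setting ∂/∂β … = 0 gives: 139·β = -56.
(Σt·t = 139, Σt·y = -56.)
β = (-56)/139 = -0.402878.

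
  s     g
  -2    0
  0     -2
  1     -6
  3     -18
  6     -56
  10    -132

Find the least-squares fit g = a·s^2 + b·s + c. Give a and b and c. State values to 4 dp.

a = -1.0265, b = -2.7832, c = -1.6551

Sums needed: Σs^2·s^2 = 11394, Σs^2·s = 1236, Σs^2 = 150, Σs·s = 150, Σs = 18, Σ1 = 6.
Right-hand side: Σs^2·g = -15384, Σs·g = -1716, Σg = -214.
MᵀM·[a, b, c]ᵀ = Mᵀg becomes [[11394, 1236, 150]; [1236, 150, 18]; [150, 18, 6]]·[a, b, c]ᵀ = [-15384, -1716, -214]ᵀ.
Row-reducing yields a = -9925/9669, b = -26911/9669, c = -16003/9669.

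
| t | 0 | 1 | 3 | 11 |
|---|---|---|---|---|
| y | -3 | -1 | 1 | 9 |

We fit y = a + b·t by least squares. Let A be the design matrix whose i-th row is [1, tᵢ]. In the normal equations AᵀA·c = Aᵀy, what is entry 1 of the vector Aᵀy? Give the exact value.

6

Entry 1 ↔ basis 1, so (Aᵀy)_{1} = Σᵢ yᵢ = (1)·(-3) + (1)·(-1) + (1)·(1) + (1)·(9) = 6.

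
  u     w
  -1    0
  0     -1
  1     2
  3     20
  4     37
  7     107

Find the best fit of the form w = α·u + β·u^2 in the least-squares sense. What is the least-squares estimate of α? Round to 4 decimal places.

Setting ∂/∂α … = 0 gives: 76·α + 434·β = 959;  434·α + 2740·β = 6017.
Δ = 76·2740 − 434² = 19884.
α = (959·2740 − 434·6017)/19884 = 8141/9942; β = (76·6017 − 434·959)/19884 = 20543/9942.

α = 0.8188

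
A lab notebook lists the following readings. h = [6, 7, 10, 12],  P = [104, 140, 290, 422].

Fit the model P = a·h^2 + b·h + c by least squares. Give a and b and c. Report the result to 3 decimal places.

a = 3.280, b = -5.975, c = 21.525

The normal equations are: 34433·a + 3287·b + 329·c = 100372;  3287·a + 329·b + 35·c = 9568;  329·a + 35·b + 4·c = 956.
Inverting the 3×3 Gram matrix, [a, b, c]ᵀ = [387/118, -705/118, 1270/59]ᵀ.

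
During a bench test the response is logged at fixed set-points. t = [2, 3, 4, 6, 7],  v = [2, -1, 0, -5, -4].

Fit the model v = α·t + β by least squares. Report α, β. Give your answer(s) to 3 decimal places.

The normal system MᵀM·[α, β]ᵀ = Mᵀv is [[114, 22]; [22, 5]]·[α, β]ᵀ = [-57, -8]ᵀ.
Δ = 114·5 − 22² = 86.
α = ((-57)·5 − 22·(-8))/86 = -109/86; β = (114·(-8) − 22·(-57))/86 = 171/43.

α = -1.267, β = 3.977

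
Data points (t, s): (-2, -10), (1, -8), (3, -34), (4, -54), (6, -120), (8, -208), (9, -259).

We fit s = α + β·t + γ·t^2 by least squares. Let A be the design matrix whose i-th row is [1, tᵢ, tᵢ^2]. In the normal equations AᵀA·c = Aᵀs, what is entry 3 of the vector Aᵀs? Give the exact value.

Entry 3 ↔ basis t^2, so (Aᵀs)_{3} = Σᵢ (t^2)·sᵢ = (4)·(-10) + (1)·(-8) + (9)·(-34) + (16)·(-54) + (36)·(-120) + (64)·(-208) + (81)·(-259) = -39829.

-39829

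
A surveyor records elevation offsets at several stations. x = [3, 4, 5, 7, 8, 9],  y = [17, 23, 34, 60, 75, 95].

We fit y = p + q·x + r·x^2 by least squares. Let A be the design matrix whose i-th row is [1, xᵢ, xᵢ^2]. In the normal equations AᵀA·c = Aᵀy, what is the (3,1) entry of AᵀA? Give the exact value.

Row 3 ↔ basis x^2, column 1 ↔ basis 1, so (AᵀA)_{3,1} = Σᵢ x^2 = (9)·(1) + (16)·(1) + (25)·(1) + (49)·(1) + (64)·(1) + (81)·(1) = 244.

244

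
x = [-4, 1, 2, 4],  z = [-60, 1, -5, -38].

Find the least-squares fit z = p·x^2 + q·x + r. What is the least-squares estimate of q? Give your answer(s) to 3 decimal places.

q = 2.765

From the data, Σx^2·x^2 = 529, Σx^2·x = 9, Σx^2 = 37, Σx·x = 37, Σx = 3, Σ1 = 4.
Moment sums: Σx^2·z = -1587, Σx·z = 79, Σz = -102.
AᵀA·[p, q, r]ᵀ = Aᵀz becomes [[529, 9, 37]; [9, 37, 3]; [37, 3, 4]]·[p, q, r]ᵀ = [-1587, 79, -102]ᵀ.
Row-reducing yields p = -3241/1023, q = 943/341, r = 161/93.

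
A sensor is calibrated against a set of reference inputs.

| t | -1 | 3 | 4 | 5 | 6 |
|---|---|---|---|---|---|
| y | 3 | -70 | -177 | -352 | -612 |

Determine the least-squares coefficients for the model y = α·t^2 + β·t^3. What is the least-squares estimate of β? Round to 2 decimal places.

Entries of XᵀX: Σt^2·t^2 = 2259, Σt^2·t^3 = 12167, Σt^3·t^3 = 67107.
Moment sums: Σt^2·y = -34291, Σt^3·y = -189413.
Normal equations: [[2259, 12167]; [12167, 67107]]·[α, β]ᵀ = [-34291, -189413]ᵀ.
det = 2259·67107 − 12167² = 3558824.
α = ((-34291)·67107 − 12167·(-189413))/3558824 = 1710917/1779412; β = (2259·(-189413) − 12167·(-34291))/3558824 = -5332685/1779412.

β = -3.00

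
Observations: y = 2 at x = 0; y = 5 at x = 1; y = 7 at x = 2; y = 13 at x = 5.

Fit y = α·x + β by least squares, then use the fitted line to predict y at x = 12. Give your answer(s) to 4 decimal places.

Forming AᵀA = [[30, 8]; [8, 4]] and Aᵀy = [84, 27]ᵀ gives AᵀA·[α, β]ᵀ = Aᵀy.
det = 30·4 − 8² = 56.
α = (84·4 − 8·27)/56 = 15/7; β = (30·27 − 8·84)/56 = 69/28.
At x = 12: ŷ = (15/7)·(12) + (69/28)·(1) = 789/28.

ŷ = 28.1786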